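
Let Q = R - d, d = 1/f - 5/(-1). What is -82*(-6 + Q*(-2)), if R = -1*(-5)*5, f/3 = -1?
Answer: 11480/3 ≈ 3826.7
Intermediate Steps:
f = -3 (f = 3*(-1) = -3)
d = 14/3 (d = 1/(-3) - 5/(-1) = 1*(-1/3) - 5*(-1) = -1/3 + 5 = 14/3 ≈ 4.6667)
R = 25 (R = 5*5 = 25)
Q = 61/3 (Q = 25 - 1*14/3 = 25 - 14/3 = 61/3 ≈ 20.333)
-82*(-6 + Q*(-2)) = -82*(-6 + (61/3)*(-2)) = -82*(-6 - 122/3) = -82*(-140/3) = 11480/3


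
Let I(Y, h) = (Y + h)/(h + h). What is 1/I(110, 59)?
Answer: 118/169 ≈ 0.69823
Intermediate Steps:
I(Y, h) = (Y + h)/(2*h) (I(Y, h) = (Y + h)/((2*h)) = (Y + h)*(1/(2*h)) = (Y + h)/(2*h))
1/I(110, 59) = 1/((½)*(110 + 59)/59) = 1/((½)*(1/59)*169) = 1/(169/118) = 118/169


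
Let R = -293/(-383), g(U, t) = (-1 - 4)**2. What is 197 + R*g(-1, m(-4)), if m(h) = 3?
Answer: 82776/383 ≈ 216.13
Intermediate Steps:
g(U, t) = 25 (g(U, t) = (-5)**2 = 25)
R = 293/383 (R = -293*(-1/383) = 293/383 ≈ 0.76501)
197 + R*g(-1, m(-4)) = 197 + (293/383)*25 = 197 + 7325/383 = 82776/383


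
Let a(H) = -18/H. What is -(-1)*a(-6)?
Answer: 3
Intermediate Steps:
-(-1)*a(-6) = -(-1)*(-18/(-6)) = -(-1)*(-18*(-1/6)) = -(-1)*3 = -1*(-3) = 3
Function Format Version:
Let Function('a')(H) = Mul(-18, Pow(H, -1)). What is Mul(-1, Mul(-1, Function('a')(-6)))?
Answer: 3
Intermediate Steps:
Mul(-1, Mul(-1, Function('a')(-6))) = Mul(-1, Mul(-1, Mul(-18, Pow(-6, -1)))) = Mul(-1, Mul(-1, Mul(-18, Rational(-1, 6)))) = Mul(-1, Mul(-1, 3)) = Mul(-1, -3) = 3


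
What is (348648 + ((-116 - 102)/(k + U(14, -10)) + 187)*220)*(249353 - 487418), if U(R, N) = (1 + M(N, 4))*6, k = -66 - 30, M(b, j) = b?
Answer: -92870997536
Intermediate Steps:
k = -96
U(R, N) = 6 + 6*N (U(R, N) = (1 + N)*6 = 6 + 6*N)
(348648 + ((-116 - 102)/(k + U(14, -10)) + 187)*220)*(249353 - 487418) = (348648 + ((-116 - 102)/(-96 + (6 + 6*(-10))) + 187)*220)*(249353 - 487418) = (348648 + (-218/(-96 + (6 - 60)) + 187)*220)*(-238065) = (348648 + (-218/(-96 - 54) + 187)*220)*(-238065) = (348648 + (-218/(-150) + 187)*220)*(-238065) = (348648 + (-218*(-1/150) + 187)*220)*(-238065) = (348648 + (109/75 + 187)*220)*(-238065) = (348648 + (14134/75)*220)*(-238065) = (348648 + 621896/15)*(-238065) = (5851616/15)*(-238065) = -92870997536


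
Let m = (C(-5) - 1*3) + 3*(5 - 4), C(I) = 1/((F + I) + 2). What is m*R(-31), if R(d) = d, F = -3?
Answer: 31/6 ≈ 5.1667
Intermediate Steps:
C(I) = 1/(-1 + I) (C(I) = 1/((-3 + I) + 2) = 1/(-1 + I))
m = -1/6 (m = (1/(-1 - 5) - 1*3) + 3*(5 - 4) = (1/(-6) - 3) + 3*1 = (-1/6 - 3) + 3 = -19/6 + 3 = -1/6 ≈ -0.16667)
m*R(-31) = -1/6*(-31) = 31/6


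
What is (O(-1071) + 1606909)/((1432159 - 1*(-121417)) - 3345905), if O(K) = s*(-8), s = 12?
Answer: -1606813/1792329 ≈ -0.89649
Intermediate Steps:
O(K) = -96 (O(K) = 12*(-8) = -96)
(O(-1071) + 1606909)/((1432159 - 1*(-121417)) - 3345905) = (-96 + 1606909)/((1432159 - 1*(-121417)) - 3345905) = 1606813/((1432159 + 121417) - 3345905) = 1606813/(1553576 - 3345905) = 1606813/(-1792329) = 1606813*(-1/1792329) = -1606813/1792329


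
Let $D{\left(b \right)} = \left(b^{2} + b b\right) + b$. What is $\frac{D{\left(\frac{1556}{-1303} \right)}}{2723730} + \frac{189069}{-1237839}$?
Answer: $- \frac{48573452923043543}{318012757259396735} \approx -0.15274$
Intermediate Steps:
$D{\left(b \right)} = b + 2 b^{2}$ ($D{\left(b \right)} = \left(b^{2} + b^{2}\right) + b = 2 b^{2} + b = b + 2 b^{2}$)
$\frac{D{\left(\frac{1556}{-1303} \right)}}{2723730} + \frac{189069}{-1237839} = \frac{\frac{1556}{-1303} \left(1 + 2 \frac{1556}{-1303}\right)}{2723730} + \frac{189069}{-1237839} = 1556 \left(- \frac{1}{1303}\right) \left(1 + 2 \cdot 1556 \left(- \frac{1}{1303}\right)\right) \frac{1}{2723730} + 189069 \left(- \frac{1}{1237839}\right) = - \frac{1556 \left(1 + 2 \left(- \frac{1556}{1303}\right)\right)}{1303} \cdot \frac{1}{2723730} - \frac{63023}{412613} = - \frac{1556 \left(1 - \frac{3112}{1303}\right)}{1303} \cdot \frac{1}{2723730} - \frac{63023}{412613} = \left(- \frac{1556}{1303}\right) \left(- \frac{1809}{1303}\right) \frac{1}{2723730} - \frac{63023}{412613} = \frac{2814804}{1697809} \cdot \frac{1}{2723730} - \frac{63023}{412613} = \frac{469134}{770728884595} - \frac{63023}{412613} = - \frac{48573452923043543}{318012757259396735}$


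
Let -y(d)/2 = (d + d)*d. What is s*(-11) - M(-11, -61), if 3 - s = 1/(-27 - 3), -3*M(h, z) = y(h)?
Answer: -1947/10 ≈ -194.70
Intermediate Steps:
y(d) = -4*d² (y(d) = -2*(d + d)*d = -2*2*d*d = -4*d²)
M(h, z) = 4*h²/3 (M(h, z) = -(-4)*h²/3 = 4*h²/3)
s = 91/30 (s = 3 - 1/(-27 - 3) = 3 - 1/(-30) = 3 - 1*(-1/30) = 3 + 1/30 = 91/30 ≈ 3.0333)
s*(-11) - M(-11, -61) = (91/30)*(-11) - 4*(-11)²/3 = -1001/30 - 4*121/3 = -1001/30 - 1*484/3 = -1001/30 - 484/3 = -1947/10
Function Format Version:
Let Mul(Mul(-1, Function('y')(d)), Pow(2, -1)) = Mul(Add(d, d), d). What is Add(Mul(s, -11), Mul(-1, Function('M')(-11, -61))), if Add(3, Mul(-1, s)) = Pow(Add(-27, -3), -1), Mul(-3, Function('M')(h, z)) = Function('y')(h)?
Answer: Rational(-1947, 10) ≈ -194.70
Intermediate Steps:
Function('y')(d) = Mul(-4, Pow(d, 2)) (Function('y')(d) = Mul(-2, Mul(Add(d, d), d)) = Mul(-2, Mul(Mul(2, d), d)) = Mul(-2, Mul(2, Pow(d, 2))) = Mul(-4, Pow(d, 2)))
Function('M')(h, z) = Mul(Rational(4, 3), Pow(h, 2)) (Function('M')(h, z) = Mul(Rational(-1, 3), Mul(-4, Pow(h, 2))) = Mul(Rational(4, 3), Pow(h, 2)))
s = Rational(91, 30) (s = Add(3, Mul(-1, Pow(Add(-27, -3), -1))) = Add(3, Mul(-1, Pow(-30, -1))) = Add(3, Mul(-1, Rational(-1, 30))) = Add(3, Rational(1, 30)) = Rational(91, 30) ≈ 3.0333)
Add(Mul(s, -11), Mul(-1, Function('M')(-11, -61))) = Add(Mul(Rational(91, 30), -11), Mul(-1, Mul(Rational(4, 3), Pow(-11, 2)))) = Add(Rational(-1001, 30), Mul(-1, Mul(Rational(4, 3), 121))) = Add(Rational(-1001, 30), Mul(-1, Rational(484, 3))) = Add(Rational(-1001, 30), Rational(-484, 3)) = Rational(-1947, 10)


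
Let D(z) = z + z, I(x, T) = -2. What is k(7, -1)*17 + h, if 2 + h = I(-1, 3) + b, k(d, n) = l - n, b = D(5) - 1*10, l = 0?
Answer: 13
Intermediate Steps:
D(z) = 2*z
b = 0 (b = 2*5 - 1*10 = 10 - 10 = 0)
k(d, n) = -n (k(d, n) = 0 - n = -n)
h = -4 (h = -2 + (-2 + 0) = -2 - 2 = -4)
k(7, -1)*17 + h = -1*(-1)*17 - 4 = 1*17 - 4 = 17 - 4 = 13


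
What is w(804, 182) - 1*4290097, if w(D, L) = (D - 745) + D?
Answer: -4289234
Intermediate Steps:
w(D, L) = -745 + 2*D (w(D, L) = (-745 + D) + D = -745 + 2*D)
w(804, 182) - 1*4290097 = (-745 + 2*804) - 1*4290097 = (-745 + 1608) - 4290097 = 863 - 4290097 = -4289234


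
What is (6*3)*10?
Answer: 180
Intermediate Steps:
(6*3)*10 = 18*10 = 180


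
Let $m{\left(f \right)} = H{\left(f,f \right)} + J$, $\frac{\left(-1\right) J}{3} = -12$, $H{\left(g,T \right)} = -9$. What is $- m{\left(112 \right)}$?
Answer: $-27$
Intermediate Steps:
$J = 36$ ($J = \left(-3\right) \left(-12\right) = 36$)
$m{\left(f \right)} = 27$ ($m{\left(f \right)} = -9 + 36 = 27$)
$- m{\left(112 \right)} = \left(-1\right) 27 = -27$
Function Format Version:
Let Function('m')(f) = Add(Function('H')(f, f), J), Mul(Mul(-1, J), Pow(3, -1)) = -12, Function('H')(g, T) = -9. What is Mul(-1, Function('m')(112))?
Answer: -27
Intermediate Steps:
J = 36 (J = Mul(-3, -12) = 36)
Function('m')(f) = 27 (Function('m')(f) = Add(-9, 36) = 27)
Mul(-1, Function('m')(112)) = Mul(-1, 27) = -27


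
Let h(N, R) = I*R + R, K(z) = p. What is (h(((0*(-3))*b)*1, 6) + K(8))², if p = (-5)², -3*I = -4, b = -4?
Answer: 1521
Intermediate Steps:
I = 4/3 (I = -⅓*(-4) = 4/3 ≈ 1.3333)
p = 25
K(z) = 25
h(N, R) = 7*R/3 (h(N, R) = 4*R/3 + R = 7*R/3)
(h(((0*(-3))*b)*1, 6) + K(8))² = ((7/3)*6 + 25)² = (14 + 25)² = 39² = 1521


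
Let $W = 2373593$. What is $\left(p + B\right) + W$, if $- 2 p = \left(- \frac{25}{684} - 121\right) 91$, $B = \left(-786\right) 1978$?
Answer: $\frac{1127768479}{1368} \approx 8.2439 \cdot 10^{5}$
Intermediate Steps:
$B = -1554708$
$p = \frac{7533799}{1368}$ ($p = - \frac{\left(- \frac{25}{684} - 121\right) 91}{2} = - \frac{\left(- \frac{82789}{684}\right) 91}{2} = \left(- \frac{1}{2}\right) \left(- \frac{7533799}{684}\right) = \frac{7533799}{1368} \approx 5507.2$)
$\left(p + B\right) + W = \left(\frac{7533799}{1368} - 1554708\right) + 2373593 = - \frac{2119306745}{1368} + 2373593 = \frac{1127768479}{1368}$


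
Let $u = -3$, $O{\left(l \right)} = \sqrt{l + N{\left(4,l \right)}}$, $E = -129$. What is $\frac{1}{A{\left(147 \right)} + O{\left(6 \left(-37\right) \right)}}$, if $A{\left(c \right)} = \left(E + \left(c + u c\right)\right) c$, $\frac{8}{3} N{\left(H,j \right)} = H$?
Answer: $- \frac{282}{17535043} - \frac{i \sqrt{2}}{368235903} \approx -1.6082 \cdot 10^{-5} - 3.8405 \cdot 10^{-9} i$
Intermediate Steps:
$N{\left(H,j \right)} = \frac{3 H}{8}$
$O{\left(l \right)} = \sqrt{\frac{3}{2} + l}$ ($O{\left(l \right)} = \sqrt{l + \frac{3}{8} \cdot 4} = \sqrt{l + \frac{3}{2}} = \sqrt{\frac{3}{2} + l}$)
$A{\left(c \right)} = c \left(-129 - 2 c\right)$ ($A{\left(c \right)} = \left(-129 + \left(c - 3 c\right)\right) c = \left(-129 - 2 c\right) c = c \left(-129 - 2 c\right)$)
$\frac{1}{A{\left(147 \right)} + O{\left(6 \left(-37\right) \right)}} = \frac{1}{147 \left(-129 - 294\right) + \frac{\sqrt{6 + 4 \cdot 6 \left(-37\right)}}{2}} = \frac{1}{147 \left(-129 - 294\right) + \frac{\sqrt{6 + 4 \left(-222\right)}}{2}} = \frac{1}{147 \left(-423\right) + \frac{\sqrt{6 - 888}}{2}} = \frac{1}{-62181 + \frac{\sqrt{-882}}{2}} = \frac{1}{-62181 + \frac{21 i \sqrt{2}}{2}}$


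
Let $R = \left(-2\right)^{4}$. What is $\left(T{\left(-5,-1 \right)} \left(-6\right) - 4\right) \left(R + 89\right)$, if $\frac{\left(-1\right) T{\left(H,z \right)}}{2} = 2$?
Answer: $2100$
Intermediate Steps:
$T{\left(H,z \right)} = -4$ ($T{\left(H,z \right)} = \left(-2\right) 2 = -4$)
$R = 16$
$\left(T{\left(-5,-1 \right)} \left(-6\right) - 4\right) \left(R + 89\right) = \left(\left(-4\right) \left(-6\right) - 4\right) \left(16 + 89\right) = \left(24 - 4\right) 105 = 20 \cdot 105 = 2100$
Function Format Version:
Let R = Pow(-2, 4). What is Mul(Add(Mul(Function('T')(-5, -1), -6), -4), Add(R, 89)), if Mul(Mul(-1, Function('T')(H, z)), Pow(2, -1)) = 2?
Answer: 2100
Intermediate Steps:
Function('T')(H, z) = -4 (Function('T')(H, z) = Mul(-2, 2) = -4)
R = 16
Mul(Add(Mul(Function('T')(-5, -1), -6), -4), Add(R, 89)) = Mul(Add(Mul(-4, -6), -4), Add(16, 89)) = Mul(Add(24, -4), 105) = Mul(20, 105) = 2100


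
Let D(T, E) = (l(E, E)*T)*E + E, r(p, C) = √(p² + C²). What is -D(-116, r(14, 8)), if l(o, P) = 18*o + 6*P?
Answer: 723840 - 2*√65 ≈ 7.2382e+5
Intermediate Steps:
r(p, C) = √(C² + p²)
l(o, P) = 6*P + 18*o
D(T, E) = E + 24*T*E² (D(T, E) = ((6*E + 18*E)*T)*E + E = ((24*E)*T)*E + E = (24*E*T)*E + E = 24*T*E² + E = E + 24*T*E²)
-D(-116, r(14, 8)) = -√(8² + 14²)*(1 + 24*√(8² + 14²)*(-116)) = -√(64 + 196)*(1 + 24*√(64 + 196)*(-116)) = -√260*(1 + 24*√260*(-116)) = -2*√65*(1 + 24*(2*√65)*(-116)) = -2*√65*(1 - 5568*√65)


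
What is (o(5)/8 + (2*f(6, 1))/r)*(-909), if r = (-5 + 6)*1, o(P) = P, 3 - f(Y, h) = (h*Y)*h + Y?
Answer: 126351/8 ≈ 15794.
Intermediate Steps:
f(Y, h) = 3 - Y - Y*h² (f(Y, h) = 3 - ((h*Y)*h + Y) = 3 - ((Y*h)*h + Y) = 3 - (Y*h² + Y) = 3 - (Y + Y*h²) = 3 + (-Y - Y*h²) = 3 - Y - Y*h²)
r = 1 (r = 1*1 = 1)
(o(5)/8 + (2*f(6, 1))/r)*(-909) = (5/8 + (2*(3 - 1*6 - 1*6*1²))/1)*(-909) = (5*(⅛) + (2*(3 - 6 - 1*6*1))*1)*(-909) = (5/8 + (2*(3 - 6 - 6))*1)*(-909) = (5/8 + (2*(-9))*1)*(-909) = (5/8 - 18*1)*(-909) = (5/8 - 18)*(-909) = -139/8*(-909) = 126351/8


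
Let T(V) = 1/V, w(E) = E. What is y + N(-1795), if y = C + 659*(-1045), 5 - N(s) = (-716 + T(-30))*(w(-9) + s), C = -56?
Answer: -29706452/15 ≈ -1.9804e+6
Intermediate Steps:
T(V) = 1/V
N(s) = -64393/10 + 21481*s/30 (N(s) = 5 - (-716 + 1/(-30))*(-9 + s) = 5 - (-716 - 1/30)*(-9 + s) = 5 - (-21481)*(-9 + s)/30 = 5 - (64443/10 - 21481*s/30) = 5 + (-64443/10 + 21481*s/30) = -64393/10 + 21481*s/30)
y = -688711 (y = -56 + 659*(-1045) = -56 - 688655 = -688711)
y + N(-1795) = -688711 + (-64393/10 + (21481/30)*(-1795)) = -688711 + (-64393/10 - 7711679/6) = -688711 - 19375787/15 = -29706452/15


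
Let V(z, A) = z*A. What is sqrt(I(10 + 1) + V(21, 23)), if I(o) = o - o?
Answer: sqrt(483) ≈ 21.977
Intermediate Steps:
I(o) = 0
V(z, A) = A*z
sqrt(I(10 + 1) + V(21, 23)) = sqrt(0 + 23*21) = sqrt(0 + 483) = sqrt(483)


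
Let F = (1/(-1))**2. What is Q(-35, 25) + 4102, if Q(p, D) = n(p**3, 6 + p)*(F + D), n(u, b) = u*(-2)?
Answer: 2233602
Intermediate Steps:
n(u, b) = -2*u
F = 1 (F = (-1)**2 = 1)
Q(p, D) = -2*p**3*(1 + D) (Q(p, D) = (-2*p**3)*(1 + D) = -2*p**3*(1 + D))
Q(-35, 25) + 4102 = 2*(-35)**3*(-1 - 1*25) + 4102 = 2*(-42875)*(-1 - 25) + 4102 = 2*(-42875)*(-26) + 4102 = 2229500 + 4102 = 2233602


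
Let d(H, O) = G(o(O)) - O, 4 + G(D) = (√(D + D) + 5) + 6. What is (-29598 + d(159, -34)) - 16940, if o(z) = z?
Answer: -46497 + 2*I*√17 ≈ -46497.0 + 8.2462*I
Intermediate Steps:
G(D) = 7 + √2*√D (G(D) = -4 + ((√(D + D) + 5) + 6) = -4 + ((√(2*D) + 5) + 6) = -4 + ((√2*√D + 5) + 6) = -4 + ((5 + √2*√D) + 6) = -4 + (11 + √2*√D) = 7 + √2*√D)
d(H, O) = 7 - O + √2*√O (d(H, O) = (7 + √2*√O) - O = 7 - O + √2*√O)
(-29598 + d(159, -34)) - 16940 = (-29598 + (7 - 1*(-34) + √2*√(-34))) - 16940 = (-29598 + (7 + 34 + √2*(I*√34))) - 16940 = (-29598 + (7 + 34 + 2*I*√17)) - 16940 = (-29598 + (41 + 2*I*√17)) - 16940 = (-29557 + 2*I*√17) - 16940 = -46497 + 2*I*√17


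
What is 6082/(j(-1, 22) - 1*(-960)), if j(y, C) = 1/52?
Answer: 316264/49921 ≈ 6.3353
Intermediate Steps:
j(y, C) = 1/52
6082/(j(-1, 22) - 1*(-960)) = 6082/(1/52 - 1*(-960)) = 6082/(1/52 + 960) = 6082/(49921/52) = 6082*(52/49921) = 316264/49921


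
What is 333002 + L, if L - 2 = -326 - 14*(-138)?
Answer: 334610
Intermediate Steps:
L = 1608 (L = 2 + (-326 - 14*(-138)) = 2 + (-326 + 1932) = 2 + 1606 = 1608)
333002 + L = 333002 + 1608 = 334610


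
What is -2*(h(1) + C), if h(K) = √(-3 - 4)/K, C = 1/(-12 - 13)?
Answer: 2/25 - 2*I*√7 ≈ 0.08 - 5.2915*I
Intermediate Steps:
C = -1/25 (C = 1/(-25) = -1/25 ≈ -0.040000)
h(K) = I*√7/K (h(K) = √(-7)/K = (I*√7)/K = I*√7/K)
-2*(h(1) + C) = -2*(I*√7/1 - 1/25) = -2*(I*√7*1 - 1/25) = -2*(I*√7 - 1/25) = -2*(-1/25 + I*√7) = 2/25 - 2*I*√7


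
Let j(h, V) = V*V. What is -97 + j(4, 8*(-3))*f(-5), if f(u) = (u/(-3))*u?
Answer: -4897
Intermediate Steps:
f(u) = -u²/3 (f(u) = (u*(-⅓))*u = (-u/3)*u = -u²/3)
j(h, V) = V²
-97 + j(4, 8*(-3))*f(-5) = -97 + (8*(-3))²*(-⅓*(-5)²) = -97 + (-24)²*(-⅓*25) = -97 + 576*(-25/3) = -97 - 4800 = -4897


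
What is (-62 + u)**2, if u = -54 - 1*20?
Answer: 18496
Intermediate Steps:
u = -74 (u = -54 - 20 = -74)
(-62 + u)**2 = (-62 - 74)**2 = (-136)**2 = 18496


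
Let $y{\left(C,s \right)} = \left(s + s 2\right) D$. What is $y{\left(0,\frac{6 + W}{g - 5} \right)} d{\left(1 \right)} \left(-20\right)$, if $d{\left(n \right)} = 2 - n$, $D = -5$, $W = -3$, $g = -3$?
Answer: $- \frac{225}{2} \approx -112.5$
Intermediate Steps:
$y{\left(C,s \right)} = - 15 s$ ($y{\left(C,s \right)} = \left(s + s 2\right) \left(-5\right) = \left(s + 2 s\right) \left(-5\right) = 3 s \left(-5\right) = - 15 s$)
$y{\left(0,\frac{6 + W}{g - 5} \right)} d{\left(1 \right)} \left(-20\right) = - 15 \frac{6 - 3}{-3 - 5} \left(2 - 1\right) \left(-20\right) = - 15 \frac{3}{-8} \left(2 - 1\right) \left(-20\right) = - 15 \cdot 3 \left(- \frac{1}{8}\right) 1 \left(-20\right) = \left(-15\right) \left(- \frac{3}{8}\right) 1 \left(-20\right) = \frac{45}{8} \cdot 1 \left(-20\right) = \frac{45}{8} \left(-20\right) = - \frac{225}{2}$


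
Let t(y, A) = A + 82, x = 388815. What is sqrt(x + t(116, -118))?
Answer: sqrt(388779) ≈ 623.52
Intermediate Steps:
t(y, A) = 82 + A
sqrt(x + t(116, -118)) = sqrt(388815 + (82 - 118)) = sqrt(388815 - 36) = sqrt(388779)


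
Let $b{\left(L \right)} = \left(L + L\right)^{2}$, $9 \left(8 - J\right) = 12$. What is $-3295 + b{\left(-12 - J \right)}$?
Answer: $- \frac{17111}{9} \approx -1901.2$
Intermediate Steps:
$J = \frac{20}{3}$ ($J = 8 - \frac{4}{3} = \frac{20}{3} \approx 6.6667$)
$b{\left(L \right)} = 4 L^{2}$ ($b{\left(L \right)} = \left(2 L\right)^{2} = 4 L^{2}$)
$-3295 + b{\left(-12 - J \right)} = -3295 + 4 \left(-12 - \frac{20}{3}\right)^{2} = -3295 + 4 \left(- \frac{56}{3}\right)^{2} = -3295 + 4 \cdot \frac{3136}{9} = -3295 + \frac{12544}{9} = - \frac{17111}{9}$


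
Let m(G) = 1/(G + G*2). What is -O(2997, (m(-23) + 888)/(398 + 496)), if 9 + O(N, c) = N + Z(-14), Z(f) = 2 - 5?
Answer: -2985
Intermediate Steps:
Z(f) = -3
m(G) = 1/(3*G) (m(G) = 1/(G + 2*G) = 1/(3*G))
O(N, c) = -12 + N (O(N, c) = -9 + (N - 3) = -9 + (-3 + N) = -12 + N)
-O(2997, (m(-23) + 888)/(398 + 496)) = -(-12 + 2997) = -1*2985 = -2985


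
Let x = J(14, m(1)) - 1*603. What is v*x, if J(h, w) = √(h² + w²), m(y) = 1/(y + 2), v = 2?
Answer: -1206 + 2*√1765/3 ≈ -1178.0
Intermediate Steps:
m(y) = 1/(2 + y)
x = -603 + √1765/3 (x = √(14² + (1/(2 + 1))²) - 1*603 = √(196 + (1/3)²) - 603 = √(196 + (⅓)²) - 603 = √(196 + ⅑) - 603 = √(1765/9) - 603 = √1765/3 - 603 = -603 + √1765/3 ≈ -589.00)
v*x = 2*(-603 + √1765/3) = -1206 + 2*√1765/3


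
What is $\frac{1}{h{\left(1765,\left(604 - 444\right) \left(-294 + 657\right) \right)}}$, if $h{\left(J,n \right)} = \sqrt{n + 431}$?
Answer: $\frac{\sqrt{58511}}{58511} \approx 0.0041341$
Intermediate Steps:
$h{\left(J,n \right)} = \sqrt{431 + n}$
$\frac{1}{h{\left(1765,\left(604 - 444\right) \left(-294 + 657\right) \right)}} = \frac{1}{\sqrt{431 + \left(604 - 444\right) \left(-294 + 657\right)}} = \frac{1}{\sqrt{431 + 160 \cdot 363}} = \frac{1}{\sqrt{431 + 58080}} = \frac{1}{\sqrt{58511}} = \frac{\sqrt{58511}}{58511}$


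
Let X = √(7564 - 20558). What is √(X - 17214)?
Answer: √(-17214 + I*√12994) ≈ 0.4344 + 131.2*I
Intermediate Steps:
X = I*√12994 (X = √(-12994) = I*√12994 ≈ 113.99*I)
√(X - 17214) = √(I*√12994 - 17214) = √(-17214 + I*√12994)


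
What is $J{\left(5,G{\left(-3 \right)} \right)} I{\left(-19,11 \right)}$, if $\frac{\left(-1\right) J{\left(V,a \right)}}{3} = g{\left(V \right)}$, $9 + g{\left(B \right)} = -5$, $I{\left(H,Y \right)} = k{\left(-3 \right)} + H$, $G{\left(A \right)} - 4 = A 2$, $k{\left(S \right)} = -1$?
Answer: $-840$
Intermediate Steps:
$G{\left(A \right)} = 4 + 2 A$ ($G{\left(A \right)} = 4 + A 2 = 4 + 2 A$)
$I{\left(H,Y \right)} = -1 + H$
$g{\left(B \right)} = -14$ ($g{\left(B \right)} = -9 - 5 = -14$)
$J{\left(V,a \right)} = 42$ ($J{\left(V,a \right)} = \left(-3\right) \left(-14\right) = 42$)
$J{\left(5,G{\left(-3 \right)} \right)} I{\left(-19,11 \right)} = 42 \left(-1 - 19\right) = 42 \left(-20\right) = -840$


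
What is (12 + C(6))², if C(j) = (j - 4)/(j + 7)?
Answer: 24964/169 ≈ 147.72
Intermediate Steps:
C(j) = (-4 + j)/(7 + j)
(12 + C(6))² = (12 + (-4 + 6)/(7 + 6))² = (12 + 2/13)² = (158/13)² = 24964/169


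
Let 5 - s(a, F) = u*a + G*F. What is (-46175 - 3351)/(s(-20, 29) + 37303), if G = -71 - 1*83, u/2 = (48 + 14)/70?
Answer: -173341/146333 ≈ -1.1846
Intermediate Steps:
u = 62/35 (u = 2*((48 + 14)/70) = 2*(62*(1/70)) = 2*(31/35) = 62/35 ≈ 1.7714)
G = -154 (G = -71 - 83 = -154)
s(a, F) = 5 + 154*F - 62*a/35 (s(a, F) = 5 - (62*a/35 - 154*F) = 5 - (-154*F + 62*a/35) = 5 + (154*F - 62*a/35) = 5 + 154*F - 62*a/35)
(-46175 - 3351)/(s(-20, 29) + 37303) = (-46175 - 3351)/((5 + 154*29 - 62/35*(-20)) + 37303) = -49526/((5 + 4466 + 248/7) + 37303) = -49526/(31545/7 + 37303) = -49526/292666/7 = -49526*7/292666 = -173341/146333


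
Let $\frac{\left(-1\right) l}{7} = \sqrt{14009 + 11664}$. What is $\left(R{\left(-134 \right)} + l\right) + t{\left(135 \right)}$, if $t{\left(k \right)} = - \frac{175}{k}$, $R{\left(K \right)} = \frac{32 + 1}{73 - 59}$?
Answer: $\frac{401}{378} - 7 \sqrt{25673} \approx -1120.5$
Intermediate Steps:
$R{\left(K \right)} = \frac{33}{14}$
$l = - 7 \sqrt{25673}$ ($l = - 7 \sqrt{14009 + 11664} = - 7 \sqrt{25673} \approx -1121.6$)
$\left(R{\left(-134 \right)} + l\right) + t{\left(135 \right)} = \left(\frac{33}{14} - 7 \sqrt{25673}\right) - \frac{175}{135} = \left(\frac{33}{14} - 7 \sqrt{25673}\right) - \frac{35}{27} = \frac{401}{378} - 7 \sqrt{25673}$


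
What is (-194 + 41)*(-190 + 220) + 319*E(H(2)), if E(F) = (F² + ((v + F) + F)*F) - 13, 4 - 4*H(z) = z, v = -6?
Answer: -37819/4 ≈ -9454.8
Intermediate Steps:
H(z) = 1 - z/4
E(F) = -13 + F² + F*(-6 + 2*F) (E(F) = (F² + ((-6 + F) + F)*F) - 13 = (F² + (-6 + 2*F)*F) - 13 = (F² + F*(-6 + 2*F)) - 13 = -13 + F² + F*(-6 + 2*F))
(-194 + 41)*(-190 + 220) + 319*E(H(2)) = (-194 + 41)*(-190 + 220) + 319*(-13 - 6*(1 - ¼*2) + 3*(1 - ¼*2)²) = -153*30 + 319*(-13 - 6*(1 - ½) + 3*(1 - ½)²) = -4590 + 319*(-13 - 6*½ + 3*(½)²) = -4590 + 319*(-13 - 3 + 3*(¼)) = -4590 + 319*(-13 - 3 + ¾) = -4590 + 319*(-61/4) = -4590 - 19459/4 = -37819/4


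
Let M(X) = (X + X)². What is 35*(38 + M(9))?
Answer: 12670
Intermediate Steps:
M(X) = 4*X² (M(X) = (2*X)² = 4*X²)
35*(38 + M(9)) = 35*(38 + 4*9²) = 35*(38 + 4*81) = 35*(38 + 324) = 35*362 = 12670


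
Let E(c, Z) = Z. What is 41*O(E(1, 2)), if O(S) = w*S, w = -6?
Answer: -492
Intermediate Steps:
O(S) = -6*S
41*O(E(1, 2)) = 41*(-6*2) = 41*(-12) = -492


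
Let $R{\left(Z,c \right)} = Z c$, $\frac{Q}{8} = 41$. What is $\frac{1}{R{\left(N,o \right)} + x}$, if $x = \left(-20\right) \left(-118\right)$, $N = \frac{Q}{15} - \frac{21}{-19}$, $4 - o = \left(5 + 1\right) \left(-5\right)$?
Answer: $\frac{285}{895198} \approx 0.00031837$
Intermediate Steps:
$Q = 328$ ($Q = 8 \cdot 41 = 328$)
$o = 34$ ($o = 4 - \left(5 + 1\right) \left(-5\right) = 4 - 6 \left(-5\right) = 4 - -30 = 4 + 30 = 34$)
$N = \frac{6547}{285}$ ($N = \frac{328}{15} - \frac{21}{-19} = 328 \cdot \frac{1}{15} - - \frac{21}{19} = \frac{328}{15} + \frac{21}{19} = \frac{6547}{285} \approx 22.972$)
$x = 2360$
$\frac{1}{R{\left(N,o \right)} + x} = \frac{1}{\frac{6547}{285} \cdot 34 + 2360} = \frac{1}{\frac{222598}{285} + 2360} = \frac{1}{\frac{895198}{285}} = \frac{285}{895198}$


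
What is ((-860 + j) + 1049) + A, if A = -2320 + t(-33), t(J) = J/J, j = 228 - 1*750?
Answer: -2652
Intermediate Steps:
j = -522 (j = 228 - 750 = -522)
t(J) = 1
A = -2319 (A = -2320 + 1 = -2319)
((-860 + j) + 1049) + A = ((-860 - 522) + 1049) - 2319 = (-1382 + 1049) - 2319 = -333 - 2319 = -2652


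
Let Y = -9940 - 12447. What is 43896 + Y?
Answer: 21509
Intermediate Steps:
Y = -22387
43896 + Y = 43896 - 22387 = 21509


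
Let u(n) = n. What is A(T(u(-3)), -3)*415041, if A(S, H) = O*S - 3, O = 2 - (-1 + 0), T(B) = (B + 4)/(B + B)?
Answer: -2905287/2 ≈ -1.4526e+6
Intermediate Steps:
T(B) = (4 + B)/(2*B) (T(B) = (4 + B)/((2*B)) = (4 + B)*(1/(2*B)) = (4 + B)/(2*B))
O = 3 (O = 2 - 1*(-1) = 2 + 1 = 3)
A(S, H) = -3 + 3*S (A(S, H) = 3*S - 3 = -3 + 3*S)
A(T(u(-3)), -3)*415041 = (-3 + 3*((½)*(4 - 3)/(-3)))*415041 = (-3 + 3*((½)*(-⅓)*1))*415041 = (-3 + 3*(-⅙))*415041 = (-3 - ½)*415041 = -7/2*415041 = -2905287/2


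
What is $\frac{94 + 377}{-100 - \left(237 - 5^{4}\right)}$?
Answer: $\frac{157}{96} \approx 1.6354$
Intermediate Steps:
$\frac{94 + 377}{-100 - \left(237 - 5^{4}\right)} = \frac{471}{-100 - \left(237 - 625\right)} = \frac{471}{-100 - -388} = \frac{471}{-100 + \left(-237 + 625\right)} = \frac{471}{-100 + 388} = \frac{471}{288} = 471 \cdot \frac{1}{288} = \frac{157}{96}$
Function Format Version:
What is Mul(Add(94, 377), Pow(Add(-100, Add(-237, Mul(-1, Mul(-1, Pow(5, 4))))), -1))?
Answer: Rational(157, 96) ≈ 1.6354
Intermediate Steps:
Mul(Add(94, 377), Pow(Add(-100, Add(-237, Mul(-1, Mul(-1, Pow(5, 4))))), -1)) = Mul(471, Pow(Add(-100, Add(-237, Mul(-1, Mul(-1, 625)))), -1)) = Mul(471, Pow(Add(-100, Add(-237, Mul(-1, -625))), -1)) = Mul(471, Pow(Add(-100, Add(-237, 625)), -1)) = Mul(471, Pow(Add(-100, 388), -1)) = Mul(471, Pow(288, -1)) = Mul(471, Rational(1, 288)) = Rational(157, 96)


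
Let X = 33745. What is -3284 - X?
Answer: -37029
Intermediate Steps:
-3284 - X = -3284 - 1*33745 = -3284 - 33745 = -37029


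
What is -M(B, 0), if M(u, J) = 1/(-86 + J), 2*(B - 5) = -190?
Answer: 1/86 ≈ 0.011628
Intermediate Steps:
B = -90 (B = 5 + (½)*(-190) = 5 - 95 = -90)
-M(B, 0) = -1/(-86 + 0) = -1/(-86) = -1*(-1/86) = 1/86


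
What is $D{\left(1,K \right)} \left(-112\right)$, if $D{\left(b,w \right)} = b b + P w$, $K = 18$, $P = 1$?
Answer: $-2128$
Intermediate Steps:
$D{\left(b,w \right)} = w + b^{2}$ ($D{\left(b,w \right)} = b b + 1 w = b^{2} + w = w + b^{2}$)
$D{\left(1,K \right)} \left(-112\right) = \left(18 + 1^{2}\right) \left(-112\right) = \left(18 + 1\right) \left(-112\right) = 19 \left(-112\right) = -2128$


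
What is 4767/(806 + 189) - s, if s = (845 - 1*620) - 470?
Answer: 248542/995 ≈ 249.79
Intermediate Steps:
s = -245 (s = (845 - 620) - 470 = 225 - 470 = -245)
4767/(806 + 189) - s = 4767/(806 + 189) - 1*(-245) = 4767/995 + 245 = 248542/995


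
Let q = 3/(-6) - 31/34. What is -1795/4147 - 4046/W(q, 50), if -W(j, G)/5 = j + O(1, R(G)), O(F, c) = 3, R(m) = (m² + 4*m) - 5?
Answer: 284996629/559845 ≈ 509.06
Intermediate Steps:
R(m) = -5 + m² + 4*m
q = -24/17 (q = 3*(-⅙) - 31*1/34 = -½ - 31/34 = -24/17 ≈ -1.4118)
W(j, G) = -15 - 5*j (W(j, G) = -5*(j + 3) = -5*(3 + j) = -15 - 5*j)
-1795/4147 - 4046/W(q, 50) = -1795/4147 - 4046/(-15 - 5*(-24/17)) = -1795*1/4147 - 4046/(-15 + 120/17) = -1795/4147 - 4046/(-135/17) = -1795/4147 - 4046*(-17/135) = -1795/4147 + 68782/135 = 284996629/559845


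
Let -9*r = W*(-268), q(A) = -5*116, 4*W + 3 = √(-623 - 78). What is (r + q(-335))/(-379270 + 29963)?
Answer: 13/7539 - 67*I*√701/3143763 ≈ 0.0017244 - 0.00056427*I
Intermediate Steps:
W = -¾ + I*√701/4 (W = -¾ + √(-623 - 78)/4 = -¾ + √(-701)/4 = -¾ + (I*√701)/4 = -¾ + I*√701/4 ≈ -0.75 + 6.6191*I)
q(A) = -580
r = -67/3 + 67*I*√701/9 (r = -(-¾ + I*√701/4)*(-268)/9 = -(201 - 67*I*√701)/9 = -67/3 + 67*I*√701/9 ≈ -22.333 + 197.1*I)
(r + q(-335))/(-379270 + 29963) = ((-67/3 + 67*I*√701/9) - 580)/(-379270 + 29963) = (-1807/3 + 67*I*√701/9)/(-349307) = (-1807/3 + 67*I*√701/9)*(-1/349307) = 13/7539 - 67*I*√701/3143763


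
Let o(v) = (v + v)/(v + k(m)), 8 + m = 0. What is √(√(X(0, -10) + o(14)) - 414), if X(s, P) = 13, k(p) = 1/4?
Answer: √(-1345086 + 57*√48621)/57 ≈ 20.252*I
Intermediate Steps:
m = -8 (m = -8 + 0 = -8)
k(p) = ¼
o(v) = 2*v/(¼ + v) (o(v) = (v + v)/(v + ¼) = (2*v)/(¼ + v) = 2*v/(¼ + v))
√(√(X(0, -10) + o(14)) - 414) = √(√(13 + 8*14/(1 + 4*14)) - 414) = √(√(13 + 8*14/(1 + 56)) - 414) = √(√(13 + 8*14/57) - 414) = √(√(13 + 8*14*(1/57)) - 414) = √(√(13 + 112/57) - 414) = √(√(853/57) - 414) = √(√48621/57 - 414) = √(-414 + √48621/57)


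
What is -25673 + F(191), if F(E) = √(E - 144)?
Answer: -25673 + √47 ≈ -25666.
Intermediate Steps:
F(E) = √(-144 + E)
-25673 + F(191) = -25673 + √(-144 + 191) = -25673 + √47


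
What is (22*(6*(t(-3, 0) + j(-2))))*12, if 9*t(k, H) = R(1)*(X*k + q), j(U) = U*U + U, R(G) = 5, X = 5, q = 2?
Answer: -8272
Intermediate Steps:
j(U) = U + U² (j(U) = U² + U = U + U²)
t(k, H) = 10/9 + 25*k/9 (t(k, H) = (5*(5*k + 2))/9 = (5*(2 + 5*k))/9 = (10 + 25*k)/9 = 10/9 + 25*k/9)
(22*(6*(t(-3, 0) + j(-2))))*12 = (22*(6*((10/9 + (25/9)*(-3)) - 2*(1 - 2))))*12 = (22*(6*((10/9 - 25/3) - 2*(-1))))*12 = (22*(6*(-65/9 + 2)))*12 = (22*(6*(-47/9)))*12 = (22*(-94/3))*12 = -2068/3*12 = -8272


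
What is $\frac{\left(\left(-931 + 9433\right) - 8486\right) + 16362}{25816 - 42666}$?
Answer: $- \frac{8189}{8425} \approx -0.97199$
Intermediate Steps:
$\frac{\left(\left(-931 + 9433\right) - 8486\right) + 16362}{25816 - 42666} = \frac{\left(8502 - 8486\right) + 16362}{-16850} = \left(16 + 16362\right) \left(- \frac{1}{16850}\right) = 16378 \left(- \frac{1}{16850}\right) = - \frac{8189}{8425}$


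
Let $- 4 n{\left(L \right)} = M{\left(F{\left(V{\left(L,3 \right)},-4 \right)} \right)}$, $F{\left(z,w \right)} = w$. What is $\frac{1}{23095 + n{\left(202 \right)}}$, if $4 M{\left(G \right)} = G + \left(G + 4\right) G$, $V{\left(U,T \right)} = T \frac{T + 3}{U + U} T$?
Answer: $\frac{4}{92381} \approx 4.3299 \cdot 10^{-5}$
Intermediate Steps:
$V{\left(U,T \right)} = \frac{T^{2} \left(3 + T\right)}{2 U}$ ($V{\left(U,T \right)} = T \frac{3 + T}{2 U} T = \frac{T \left(3 + T\right)}{2 U} T = \frac{T^{2} \left(3 + T\right)}{2 U}$)
$M{\left(G \right)} = \frac{G}{4} + \frac{G \left(4 + G\right)}{4}$ ($M{\left(G \right)} = \frac{G + \left(G + 4\right) G}{4} = \frac{G + \left(4 + G\right) G}{4} = \frac{G + G \left(4 + G\right)}{4} = \frac{G}{4} + \frac{G \left(4 + G\right)}{4}$)
$n{\left(L \right)} = \frac{1}{4}$ ($n{\left(L \right)} = - \frac{\frac{1}{4} \left(-4\right) \left(5 - 4\right)}{4} = - \frac{\frac{1}{4} \left(-4\right) 1}{4} = \left(- \frac{1}{4}\right) \left(-1\right) = \frac{1}{4}$)
$\frac{1}{23095 + n{\left(202 \right)}} = \frac{1}{23095 + \frac{1}{4}} = \frac{1}{\frac{92381}{4}} = \frac{4}{92381}$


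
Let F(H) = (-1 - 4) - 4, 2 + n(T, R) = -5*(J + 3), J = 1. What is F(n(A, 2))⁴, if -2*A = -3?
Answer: 6561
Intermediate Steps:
A = 3/2 (A = -½*(-3) = 3/2 ≈ 1.5000)
n(T, R) = -22 (n(T, R) = -2 - 5*(1 + 3) = -2 - 5*4 = -2 - 20 = -22)
F(H) = -9 (F(H) = -5 - 4 = -9)
F(n(A, 2))⁴ = (-9)⁴ = 6561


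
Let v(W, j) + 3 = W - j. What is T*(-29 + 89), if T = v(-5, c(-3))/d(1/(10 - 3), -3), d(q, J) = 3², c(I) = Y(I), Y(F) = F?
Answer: -100/3 ≈ -33.333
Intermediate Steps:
c(I) = I
d(q, J) = 9
v(W, j) = -3 + W - j (v(W, j) = -3 + (W - j) = -3 + W - j)
T = -5/9 (T = (-3 - 5 - 1*(-3))/9 = (-3 - 5 + 3)*(⅑) = -5*⅑ = -5/9 ≈ -0.55556)
T*(-29 + 89) = -5*(-29 + 89)/9 = -5/9*60 = -100/3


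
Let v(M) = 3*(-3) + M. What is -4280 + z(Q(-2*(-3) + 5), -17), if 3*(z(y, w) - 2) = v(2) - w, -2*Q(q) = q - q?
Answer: -12824/3 ≈ -4274.7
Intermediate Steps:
v(M) = -9 + M
Q(q) = 0 (Q(q) = -(q - q)/2 = -1/2*0 = 0)
z(y, w) = -1/3 - w/3 (z(y, w) = 2 + ((-9 + 2) - w)/3 = 2 + (-7 - w)/3 = 2 + (-7/3 - w/3) = -1/3 - w/3)
-4280 + z(Q(-2*(-3) + 5), -17) = -4280 + (-1/3 - 1/3*(-17)) = -4280 + (-1/3 + 17/3) = -4280 + 16/3 = -12824/3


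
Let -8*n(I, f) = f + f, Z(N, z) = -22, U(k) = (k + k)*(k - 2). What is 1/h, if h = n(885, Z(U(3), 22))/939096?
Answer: 1878192/11 ≈ 1.7074e+5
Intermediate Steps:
U(k) = 2*k*(-2 + k) (U(k) = (2*k)*(-2 + k) = 2*k*(-2 + k))
n(I, f) = -f/4 (n(I, f) = -(f + f)/8 = -f/4)
h = 11/1878192 (h = -¼*(-22)/939096 = (11/2)*(1/939096) = 11/1878192 ≈ 5.8567e-6)
1/h = 1/(11/1878192) = 1878192/11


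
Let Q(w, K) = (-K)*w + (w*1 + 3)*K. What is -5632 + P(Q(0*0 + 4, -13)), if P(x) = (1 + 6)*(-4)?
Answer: -5660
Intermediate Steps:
Q(w, K) = K*(3 + w) - K*w (Q(w, K) = -K*w + (w + 3)*K = -K*w + (3 + w)*K = -K*w + K*(3 + w) = K*(3 + w) - K*w)
P(x) = -28 (P(x) = 7*(-4) = -28)
-5632 + P(Q(0*0 + 4, -13)) = -5632 - 28 = -5660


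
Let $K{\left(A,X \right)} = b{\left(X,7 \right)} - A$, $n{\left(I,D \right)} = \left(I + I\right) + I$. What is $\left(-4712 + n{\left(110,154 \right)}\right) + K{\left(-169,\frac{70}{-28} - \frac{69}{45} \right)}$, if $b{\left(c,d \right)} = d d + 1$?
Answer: $-4163$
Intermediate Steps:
$n{\left(I,D \right)} = 3 I$ ($n{\left(I,D \right)} = 2 I + I = 3 I$)
$b{\left(c,d \right)} = 1 + d^{2}$ ($b{\left(c,d \right)} = d^{2} + 1 = 1 + d^{2}$)
$K{\left(A,X \right)} = 50 - A$ ($K{\left(A,X \right)} = \left(1 + 7^{2}\right) - A = \left(1 + 49\right) - A = 50 - A$)
$\left(-4712 + n{\left(110,154 \right)}\right) + K{\left(-169,\frac{70}{-28} - \frac{69}{45} \right)} = \left(-4712 + 3 \cdot 110\right) + \left(50 - -169\right) = \left(-4712 + 330\right) + \left(50 + 169\right) = -4382 + 219 = -4163$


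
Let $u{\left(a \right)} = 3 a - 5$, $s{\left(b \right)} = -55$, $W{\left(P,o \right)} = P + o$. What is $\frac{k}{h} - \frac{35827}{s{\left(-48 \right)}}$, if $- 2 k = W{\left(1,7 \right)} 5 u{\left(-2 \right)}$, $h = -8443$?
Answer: $\frac{27497751}{42215} \approx 651.37$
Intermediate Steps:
$u{\left(a \right)} = -5 + 3 a$
$k = 220$ ($k = - \frac{\left(1 + 7\right) 5 \left(-5 + 3 \left(-2\right)\right)}{2} = - \frac{8 \cdot 5 \left(-5 - 6\right)}{2} = - \frac{40 \left(-11\right)}{2} = \left(- \frac{1}{2}\right) \left(-440\right) = 220$)
$\frac{k}{h} - \frac{35827}{s{\left(-48 \right)}} = \frac{220}{-8443} - \frac{35827}{-55} = 220 \left(- \frac{1}{8443}\right) - - \frac{3257}{5} = - \frac{220}{8443} + \frac{3257}{5} = \frac{27497751}{42215}$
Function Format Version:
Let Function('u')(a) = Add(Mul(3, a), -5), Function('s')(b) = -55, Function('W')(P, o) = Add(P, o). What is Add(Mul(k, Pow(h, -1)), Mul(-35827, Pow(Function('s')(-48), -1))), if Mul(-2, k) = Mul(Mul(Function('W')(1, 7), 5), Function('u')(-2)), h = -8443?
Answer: Rational(27497751, 42215) ≈ 651.37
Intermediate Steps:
Function('u')(a) = Add(-5, Mul(3, a))
k = 220 (k = Mul(Rational(-1, 2), Mul(Mul(Add(1, 7), 5), Add(-5, Mul(3, -2)))) = Mul(Rational(-1, 2), Mul(Mul(8, 5), Add(-5, -6))) = Mul(Rational(-1, 2), Mul(40, -11)) = Mul(Rational(-1, 2), -440) = 220)
Add(Mul(k, Pow(h, -1)), Mul(-35827, Pow(Function('s')(-48), -1))) = Add(Mul(220, Pow(-8443, -1)), Mul(-35827, Pow(-55, -1))) = Add(Mul(220, Rational(-1, 8443)), Mul(-35827, Rational(-1, 55))) = Add(Rational(-220, 8443), Rational(3257, 5)) = Rational(27497751, 42215)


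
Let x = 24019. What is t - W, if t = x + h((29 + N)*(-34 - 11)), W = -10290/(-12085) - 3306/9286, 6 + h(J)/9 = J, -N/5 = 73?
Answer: 1796040395902/11222131 ≈ 1.6004e+5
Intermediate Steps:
N = -365 (N = -5*73 = -365)
h(J) = -54 + 9*J
W = 5559993/11222131 (W = -10290*(-1/12085) - 3306*1/9286 = 2058/2417 - 1653/4643 = 5559993/11222131 ≈ 0.49545)
t = 160045 (t = 24019 + (-54 + 9*((29 - 365)*(-34 - 11))) = 24019 + (-54 + 9*(-336*(-45))) = 24019 + (-54 + 9*15120) = 24019 + (-54 + 136080) = 24019 + 136026 = 160045)
t - W = 160045 - 1*5559993/11222131 = 160045 - 5559993/11222131 = 1796040395902/11222131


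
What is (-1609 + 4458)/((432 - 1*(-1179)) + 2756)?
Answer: 259/397 ≈ 0.65239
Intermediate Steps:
(-1609 + 4458)/((432 - 1*(-1179)) + 2756) = 2849/((432 + 1179) + 2756) = 2849/(1611 + 2756) = 2849/4367 = 2849*(1/4367) = 259/397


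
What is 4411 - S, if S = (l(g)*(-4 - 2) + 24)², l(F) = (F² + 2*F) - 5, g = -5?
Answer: 3115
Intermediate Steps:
l(F) = -5 + F² + 2*F
S = 1296 (S = ((-5 + (-5)² + 2*(-5))*(-4 - 2) + 24)² = ((-5 + 25 - 10)*(-6) + 24)² = (10*(-6) + 24)² = (-60 + 24)² = (-36)² = 1296)
4411 - S = 4411 - 1*1296 = 4411 - 1296 = 3115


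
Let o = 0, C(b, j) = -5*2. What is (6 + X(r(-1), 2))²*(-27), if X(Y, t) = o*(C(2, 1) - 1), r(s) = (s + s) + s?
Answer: -972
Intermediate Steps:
C(b, j) = -10
r(s) = 3*s (r(s) = 2*s + s = 3*s)
X(Y, t) = 0 (X(Y, t) = 0*(-10 - 1) = 0*(-11) = 0)
(6 + X(r(-1), 2))²*(-27) = (6 + 0)²*(-27) = 6²*(-27) = 36*(-27) = -972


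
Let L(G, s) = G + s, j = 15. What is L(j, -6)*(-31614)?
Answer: -284526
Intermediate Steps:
L(j, -6)*(-31614) = (15 - 6)*(-31614) = 9*(-31614) = -284526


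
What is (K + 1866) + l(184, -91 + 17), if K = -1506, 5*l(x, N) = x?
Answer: 1984/5 ≈ 396.80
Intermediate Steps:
l(x, N) = x/5
(K + 1866) + l(184, -91 + 17) = (-1506 + 1866) + (⅕)*184 = 360 + 184/5 = 1984/5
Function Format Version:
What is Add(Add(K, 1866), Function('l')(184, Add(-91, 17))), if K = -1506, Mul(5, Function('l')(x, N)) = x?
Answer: Rational(1984, 5) ≈ 396.80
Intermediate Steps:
Function('l')(x, N) = Mul(Rational(1, 5), x)
Add(Add(K, 1866), Function('l')(184, Add(-91, 17))) = Add(Add(-1506, 1866), Mul(Rational(1, 5), 184)) = Add(360, Rational(184, 5)) = Rational(1984, 5)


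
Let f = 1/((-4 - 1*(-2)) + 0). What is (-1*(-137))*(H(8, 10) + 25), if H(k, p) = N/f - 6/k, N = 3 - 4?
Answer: 14385/4 ≈ 3596.3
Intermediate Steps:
N = -1
f = -1/2 (f = 1/((-4 + 2) + 0) = 1/(-2 + 0) = 1/(-2) = -1/2 ≈ -0.50000)
H(k, p) = 2 - 6/k (H(k, p) = -1/(-1/2) - 6/k = -1*(-2) - 6/k = 2 - 6/k)
(-1*(-137))*(H(8, 10) + 25) = (-1*(-137))*((2 - 6/8) + 25) = 137*((2 - 6*1/8) + 25) = 137*((2 - 3/4) + 25) = 137*(5/4 + 25) = 137*(105/4) = 14385/4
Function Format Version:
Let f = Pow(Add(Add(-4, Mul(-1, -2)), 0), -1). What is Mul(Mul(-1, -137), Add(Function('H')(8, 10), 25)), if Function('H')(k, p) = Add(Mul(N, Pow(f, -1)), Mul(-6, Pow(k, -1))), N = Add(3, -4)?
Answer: Rational(14385, 4) ≈ 3596.3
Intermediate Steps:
N = -1
f = Rational(-1, 2) (f = Pow(Add(Add(-4, 2), 0), -1) = Pow(Add(-2, 0), -1) = Pow(-2, -1) = Rational(-1, 2) ≈ -0.50000)
Function('H')(k, p) = Add(2, Mul(-6, Pow(k, -1))) (Function('H')(k, p) = Add(Mul(-1, Pow(Rational(-1, 2), -1)), Mul(-6, Pow(k, -1))) = Add(Mul(-1, -2), Mul(-6, Pow(k, -1))) = Add(2, Mul(-6, Pow(k, -1))))
Mul(Mul(-1, -137), Add(Function('H')(8, 10), 25)) = Mul(Mul(-1, -137), Add(Add(2, Mul(-6, Pow(8, -1))), 25)) = Mul(137, Add(Add(2, Mul(-6, Rational(1, 8))), 25)) = Mul(137, Add(Add(2, Rational(-3, 4)), 25)) = Mul(137, Add(Rational(5, 4), 25)) = Mul(137, Rational(105, 4)) = Rational(14385, 4)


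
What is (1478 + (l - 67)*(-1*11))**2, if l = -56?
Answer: 8014561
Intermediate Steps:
(1478 + (l - 67)*(-1*11))**2 = (1478 + (-56 - 67)*(-1*11))**2 = (1478 - 123*(-11))**2 = (1478 + 1353)**2 = 2831**2 = 8014561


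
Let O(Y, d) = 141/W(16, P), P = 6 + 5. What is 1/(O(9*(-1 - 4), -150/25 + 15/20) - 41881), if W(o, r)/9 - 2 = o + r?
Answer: -87/3643600 ≈ -2.3877e-5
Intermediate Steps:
P = 11
W(o, r) = 18 + 9*o + 9*r (W(o, r) = 18 + 9*(o + r) = 18 + (9*o + 9*r) = 18 + 9*o + 9*r)
O(Y, d) = 47/87 (O(Y, d) = 141/(18 + 9*16 + 9*11) = 141/(18 + 144 + 99) = 141/261 = 141*(1/261) = 47/87)
1/(O(9*(-1 - 4), -150/25 + 15/20) - 41881) = 1/(47/87 - 41881) = 1/(-3643600/87) = -87/3643600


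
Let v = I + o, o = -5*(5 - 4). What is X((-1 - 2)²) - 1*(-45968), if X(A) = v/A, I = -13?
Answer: 45966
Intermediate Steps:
o = -5 (o = -5*1 = -5)
v = -18 (v = -13 - 5 = -18)
X(A) = -18/A
X((-1 - 2)²) - 1*(-45968) = -18/(-1 - 2)² - 1*(-45968) = -18/((-3)²) + 45968 = -18/9 + 45968 = -18*⅑ + 45968 = -2 + 45968 = 45966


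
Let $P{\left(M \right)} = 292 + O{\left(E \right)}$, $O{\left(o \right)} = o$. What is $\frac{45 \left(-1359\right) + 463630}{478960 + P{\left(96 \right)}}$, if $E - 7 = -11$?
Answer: $\frac{402475}{479248} \approx 0.83981$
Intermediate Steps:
$E = -4$ ($E = 7 - 11 = -4$)
$P{\left(M \right)} = 288$ ($P{\left(M \right)} = 292 - 4 = 288$)
$\frac{45 \left(-1359\right) + 463630}{478960 + P{\left(96 \right)}} = \frac{45 \left(-1359\right) + 463630}{478960 + 288} = \frac{-61155 + 463630}{479248} = 402475 \cdot \frac{1}{479248} = \frac{402475}{479248}$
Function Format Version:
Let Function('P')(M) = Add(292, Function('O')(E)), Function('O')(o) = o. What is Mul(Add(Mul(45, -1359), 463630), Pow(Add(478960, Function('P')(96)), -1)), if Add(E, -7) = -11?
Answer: Rational(402475, 479248) ≈ 0.83981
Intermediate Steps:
E = -4 (E = Add(7, -11) = -4)
Function('P')(M) = 288 (Function('P')(M) = Add(292, -4) = 288)
Mul(Add(Mul(45, -1359), 463630), Pow(Add(478960, Function('P')(96)), -1)) = Mul(Add(Mul(45, -1359), 463630), Pow(Add(478960, 288), -1)) = Mul(Add(-61155, 463630), Pow(479248, -1)) = Mul(402475, Rational(1, 479248)) = Rational(402475, 479248)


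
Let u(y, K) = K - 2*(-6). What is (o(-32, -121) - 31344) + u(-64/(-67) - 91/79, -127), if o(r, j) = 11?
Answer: -31448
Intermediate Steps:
u(y, K) = 12 + K (u(y, K) = K + 12 = 12 + K)
(o(-32, -121) - 31344) + u(-64/(-67) - 91/79, -127) = (11 - 31344) + (12 - 127) = -31333 - 115 = -31448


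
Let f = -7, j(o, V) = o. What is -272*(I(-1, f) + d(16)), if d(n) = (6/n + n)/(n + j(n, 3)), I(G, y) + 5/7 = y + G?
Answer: 249883/112 ≈ 2231.1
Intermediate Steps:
I(G, y) = -5/7 + G + y (I(G, y) = -5/7 + (y + G) = -5/7 + (G + y) = -5/7 + G + y)
d(n) = (n + 6/n)/(2*n) (d(n) = (6/n + n)/(n + n) = (n + 6/n)/((2*n)) = (n + 6/n)*(1/(2*n)) = (n + 6/n)/(2*n))
-272*(I(-1, f) + d(16)) = -272*((-5/7 - 1 - 7) + (½ + 3/16²)) = -272*(-61/7 + (½ + 3*(1/256))) = -272*(-61/7 + (½ + 3/256)) = -272*(-61/7 + 131/256) = -272*(-14699/1792) = 249883/112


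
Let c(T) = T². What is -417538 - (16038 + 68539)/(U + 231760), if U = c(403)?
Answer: -164580620499/394169 ≈ -4.1754e+5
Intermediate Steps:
U = 162409 (U = 403² = 162409)
-417538 - (16038 + 68539)/(U + 231760) = -417538 - (16038 + 68539)/(162409 + 231760) = -417538 - 84577/394169 = -164580620499/394169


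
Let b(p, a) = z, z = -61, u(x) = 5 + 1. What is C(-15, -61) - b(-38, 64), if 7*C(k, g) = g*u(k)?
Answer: 61/7 ≈ 8.7143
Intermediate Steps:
u(x) = 6
b(p, a) = -61
C(k, g) = 6*g/7 (C(k, g) = (g*6)/7 = (6*g)/7 = 6*g/7)
C(-15, -61) - b(-38, 64) = (6/7)*(-61) - 1*(-61) = -366/7 + 61 = 61/7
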